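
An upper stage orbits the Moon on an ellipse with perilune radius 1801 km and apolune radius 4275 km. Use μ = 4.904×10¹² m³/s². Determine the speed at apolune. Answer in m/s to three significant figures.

v ≈ 825 m/s

Semi-major axis a = (r_p + r_a)/2 = 3038.0 km = 3.038×10⁶ m.
Vis-viva: v² = μ(2/r − 1/a) = 4.904×10¹² × (4.678×10⁻⁷ − 3.292×10⁻⁷) = 6.800×10⁵ m²/s².
v = 824.7 m/s.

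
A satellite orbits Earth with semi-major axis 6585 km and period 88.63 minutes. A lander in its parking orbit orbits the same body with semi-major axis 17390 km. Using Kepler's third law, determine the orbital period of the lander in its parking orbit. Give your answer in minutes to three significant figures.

T₂ ≈ 380 minutes

Kepler's third law: T² ∝ a³, so T₂ = T₁ (a₂/a₁)^(3/2).
a₂/a₁ = 2.641, (a₂/a₁)^(3/2) = 4.292.
T₂ = 88.63 × 4.292 = 380.4 minutes.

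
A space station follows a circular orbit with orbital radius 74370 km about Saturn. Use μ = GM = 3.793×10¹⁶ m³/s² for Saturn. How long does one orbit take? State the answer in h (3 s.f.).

r = 74370 km = 7.437×10⁷ m.
Kepler's third law: T = 2π√(r³/μ) = 2π√((7.437×10⁷)³ / 3.793×10¹⁶).
r³/μ = 1.084×10⁷ s², so T = 2π × 3.293×10³ = 2.069×10⁴ s.
Converting: 2.069×10⁴ s ÷ 3600 = 5.748 h.

T ≈ 5.75 h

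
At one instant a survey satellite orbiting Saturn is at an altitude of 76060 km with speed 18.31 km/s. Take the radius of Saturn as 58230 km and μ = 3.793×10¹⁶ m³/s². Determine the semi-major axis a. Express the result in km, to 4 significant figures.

r = 58230 + 76060 = 1.3429×10⁵ km = 1.343×10⁸ m.
Vis-viva rearranged: 1/a = 2/r − v²/μ = 1.489×10⁻⁸ − 8.839×10⁻⁹ = 6.054×10⁻⁹ m⁻¹.
a = 1.652×10⁸ m = 1.6517×10⁵ km.

a ≈ 1.652×10⁵ km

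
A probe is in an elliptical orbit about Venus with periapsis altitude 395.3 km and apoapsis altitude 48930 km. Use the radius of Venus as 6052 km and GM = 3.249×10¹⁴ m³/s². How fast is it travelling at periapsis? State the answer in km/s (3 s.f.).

r_p = 6052 + 395.3 = 6447.3 km = 6.4473×10⁶ m.
r_a = 6052 + 48930 = 54982 km = 5.4982×10⁷ m.
Semi-major axis a = (r_p + r_a)/2 = 30715 km = 3.071×10⁷ m.
Vis-viva: v² = μ(2/r − 1/a) = 3.249×10¹⁴ × (3.102×10⁻⁷ − 3.256×10⁻⁸) = 9.021×10⁷ m²/s².
v = 9498 m/s = 9.498 km/s.

v ≈ 9.50 km/s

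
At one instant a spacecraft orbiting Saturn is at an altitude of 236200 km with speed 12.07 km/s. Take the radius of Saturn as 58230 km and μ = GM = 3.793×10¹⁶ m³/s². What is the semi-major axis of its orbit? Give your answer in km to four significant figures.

a ≈ 3.388×10⁵ km

r = 58230 + 236200 = 2.9443×10⁵ km = 2.944×10⁸ m.
Vis-viva rearranged: 1/a = 2/r − v²/μ = 6.793×10⁻⁹ − 3.841×10⁻⁹ = 2.952×10⁻⁹ m⁻¹.
a = 3.388×10⁸ m = 3.3877×10⁵ km.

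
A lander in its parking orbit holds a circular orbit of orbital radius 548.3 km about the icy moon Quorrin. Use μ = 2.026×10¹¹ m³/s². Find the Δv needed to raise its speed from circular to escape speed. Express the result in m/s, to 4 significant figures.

Δv ≈ 251.8 m/s

r = 548.3 km = 5.483×10⁵ m.
Circular speed v_c = √(μ/r) = 607.9 m/s.
Escape speed v_esc = √(2μ/r) = √2 × v_c = 859.7 m/s.
Δv = v_esc − v_c = 251.8 m/s.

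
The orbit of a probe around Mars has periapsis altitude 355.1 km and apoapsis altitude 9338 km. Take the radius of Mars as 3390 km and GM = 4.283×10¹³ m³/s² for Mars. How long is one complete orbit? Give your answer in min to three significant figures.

r_p = 3390 + 355.1 = 3745.1 km = 3.7451×10⁶ m.
r_a = 3390 + 9338 = 12728 km = 1.2728×10⁷ m.
Semi-major axis a = (r_p + r_a)/2 = (3745.1 + 12728)/2 = 8236.5 km = 8.237×10⁶ m.
By Kepler's third law T = 2π√(a³/μ) = 2π × 3.612×10³ = 2.269×10⁴ s.
= 378.2 min.

T ≈ 378 min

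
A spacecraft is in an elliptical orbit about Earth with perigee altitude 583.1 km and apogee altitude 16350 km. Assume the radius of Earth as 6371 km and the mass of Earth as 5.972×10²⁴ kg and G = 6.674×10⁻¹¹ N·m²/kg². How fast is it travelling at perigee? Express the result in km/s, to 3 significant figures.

μ = GM = 6.674×10⁻¹¹ × 5.972×10²⁴ = 3.986×10¹⁴ m³/s².
r_p = 6371 + 583.1 = 6954.1 km = 6.9541×10⁶ m.
r_a = 6371 + 16350 = 22721 km = 2.2721×10⁷ m.
Semi-major axis a = (r_p + r_a)/2 = 14838 km = 1.484×10⁷ m.
Vis-viva: v² = μ(2/r − 1/a) = 3.986×10¹⁴ × (2.876×10⁻⁷ − 6.740×10⁻⁸) = 8.777×10⁷ m²/s².
v = 9368 m/s = 9.368 km/s.

v ≈ 9.37 km/s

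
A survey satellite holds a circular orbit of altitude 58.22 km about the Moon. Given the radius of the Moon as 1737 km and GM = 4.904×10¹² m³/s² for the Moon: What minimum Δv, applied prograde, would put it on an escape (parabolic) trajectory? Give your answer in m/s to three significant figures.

Δv ≈ 685 m/s

r = 1737 + 58.22 = 1795.2 km = 1.7952×10⁶ m.
Circular speed v_c = √(μ/r) = 1653 m/s.
Escape speed v_esc = √(2μ/r) = √2 × v_c = 2337 m/s.
Δv = v_esc − v_c = 684.6 m/s.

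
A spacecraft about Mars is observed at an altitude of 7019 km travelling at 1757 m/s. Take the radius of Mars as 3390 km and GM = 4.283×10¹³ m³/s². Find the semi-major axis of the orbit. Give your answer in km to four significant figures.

a ≈ 8329 km

r = 3390 + 7019 = 10409 km = 1.041×10⁷ m.
Specific orbital energy ε = v²/2 − μ/r = (1757)²/2 − 4.283×10¹³/1.041×10⁷ = -2.571×10⁶ J/kg.
Since ε = −μ/(2a), a = −μ/(2ε) = 8.329×10⁶ m = 8328.8 km.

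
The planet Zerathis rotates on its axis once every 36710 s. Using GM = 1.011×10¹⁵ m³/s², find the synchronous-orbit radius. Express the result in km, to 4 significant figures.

r_sync ≈ 32560 km

A synchronous orbit has period T, so by Kepler's third law a = (μT²/4π²)^(1/3).
μT²/4π² = 1.011×10¹⁵ × (3.671×10⁴)² / 39.48 = 3.451×10²² m³.
a = 3.256×10⁷ m = 32558 km.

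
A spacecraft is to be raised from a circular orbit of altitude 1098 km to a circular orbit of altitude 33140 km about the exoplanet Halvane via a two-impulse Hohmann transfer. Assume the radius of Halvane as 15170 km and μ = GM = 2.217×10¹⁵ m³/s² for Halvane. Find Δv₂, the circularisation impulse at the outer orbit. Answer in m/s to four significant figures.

r₁ = 15170 + 1098 = 16268 km = 1.6268×10⁷ m.
r₂ = 15170 + 33140 = 48310 km = 4.8310×10⁷ m.
Transfer ellipse a_t = (r₁ + r₂)/2 = 3.229×10⁷ m.
At r₁: circular v_c1 = √(μ/r₁) = 11670 m/s; transfer-periapsis v_p = √[μ(2/r₁ − 1/a_t)] = 14280 m/s.
At r₂: circular v_c2 = √(μ/r₂) = 6774 m/s; transfer-apoapsis v_a = √[μ(2/r₂ − 1/a_t)] = 4808 m/s.
Δv₂ = v_c2 − v_a = 1966 m/s.

Δv ≈ 1966 m/s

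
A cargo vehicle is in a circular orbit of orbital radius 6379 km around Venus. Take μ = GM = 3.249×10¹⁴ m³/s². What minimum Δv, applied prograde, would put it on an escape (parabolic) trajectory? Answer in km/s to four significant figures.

Δv ≈ 2.956 km/s

r = 6379 km = 6.379×10⁶ m.
Circular speed v_c = √(μ/r) = 7137 m/s.
Escape speed v_esc = √(2μ/r) = √2 × v_c = 10090 m/s.
Δv = v_esc − v_c = 2956 m/s = 2.956 km/s.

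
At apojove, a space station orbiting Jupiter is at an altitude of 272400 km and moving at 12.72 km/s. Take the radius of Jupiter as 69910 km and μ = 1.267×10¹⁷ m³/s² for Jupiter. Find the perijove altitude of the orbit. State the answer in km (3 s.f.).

r_a = 69910 + 272400 = 3.4231×10⁵ km = 3.423×10⁸ m.
Specific energy ε = v²/2 − μ/r = -2.892×10⁸ J/kg, so a = −μ/(2ε) = 2.190×10⁸ m.
The apsides satisfy r_p + r_a = 2a, so the perijove radius is 2a − r_a = 9.574×10⁷ m = 95745 km.
Perijove altitude = 95745 − 69910 = 25835 km.

perijove altitude ≈ 25800 km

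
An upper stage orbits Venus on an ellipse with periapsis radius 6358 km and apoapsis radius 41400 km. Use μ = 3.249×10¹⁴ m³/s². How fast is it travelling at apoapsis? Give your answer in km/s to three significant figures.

Semi-major axis a = (r_p + r_a)/2 = 23879 km = 2.388×10⁷ m.
Vis-viva: v² = μ(2/r − 1/a) = 3.249×10¹⁴ × (4.831×10⁻⁸ − 4.188×10⁻⁸) = 2.090×10⁶ m²/s².
v = 1446 m/s = 1.446 km/s.

v ≈ 1.45 km/s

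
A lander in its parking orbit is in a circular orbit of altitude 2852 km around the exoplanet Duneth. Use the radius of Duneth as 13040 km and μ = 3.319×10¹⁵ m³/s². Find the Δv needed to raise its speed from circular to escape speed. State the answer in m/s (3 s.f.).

Δv ≈ 5990 m/s

r = 13040 + 2852 = 15892 km = 1.5892×10⁷ m.
Circular speed v_c = √(μ/r) = 14450 m/s.
Escape speed v_esc = √(2μ/r) = √2 × v_c = 20440 m/s.
Δv = v_esc − v_c = 5986 m/s.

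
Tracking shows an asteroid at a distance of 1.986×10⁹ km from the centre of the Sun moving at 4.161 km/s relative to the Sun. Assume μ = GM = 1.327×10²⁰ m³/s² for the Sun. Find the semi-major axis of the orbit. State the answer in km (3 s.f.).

r = 1.986×10¹² m.
Specific orbital energy ε = v²/2 − μ/r = (4161)²/2 − 1.327×10²⁰/1.986×10¹² = -5.816×10⁷ J/kg.
Since ε = −μ/(2a), a = −μ/(2ε) = 1.141×10¹² m = 1.1408×10⁹ km.

a ≈ 1.14×10⁹ km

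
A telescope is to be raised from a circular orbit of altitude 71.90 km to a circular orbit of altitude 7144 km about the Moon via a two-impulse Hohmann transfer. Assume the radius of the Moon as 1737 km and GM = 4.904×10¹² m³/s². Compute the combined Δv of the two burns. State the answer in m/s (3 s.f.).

Δv_total ≈ 787 m/s

r₁ = 1737 + 71.90 = 1808.9 km = 1.8089×10⁶ m.
r₂ = 1737 + 7144 = 8881.0 km = 8.8810×10⁶ m.
Transfer ellipse a_t = (r₁ + r₂)/2 = 5.345×10⁶ m.
At r₁: circular v_c1 = √(μ/r₁) = 1647 m/s; transfer-perilune v_p = √[μ(2/r₁ − 1/a_t)] = 2122 m/s.
Δv₁ = v_p − v_c1 = 475.9 m/s.
At r₂: circular v_c2 = √(μ/r₂) = 743.1 m/s; transfer-apolune v_a = √[μ(2/r₂ − 1/a_t)] = 432.3 m/s.
Δv₂ = v_c2 − v_a = 310.8 m/s.
Total Δv = Δv₁ + Δv₂ = 786.7 m/s.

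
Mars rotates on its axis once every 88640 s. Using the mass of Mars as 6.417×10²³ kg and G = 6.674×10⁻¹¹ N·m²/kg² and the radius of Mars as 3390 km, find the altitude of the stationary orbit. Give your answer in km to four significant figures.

μ = GM = 6.674×10⁻¹¹ × 6.417×10²³ = 4.283×10¹³ m³/s².
A synchronous orbit has period T, so by Kepler's third law a = (μT²/4π²)^(1/3).
μT²/4π² = 4.283×10¹³ × (8.864×10⁴)² / 39.48 = 8.524×10²¹ m³.
a = 2.043×10⁷ m = 20427 km.
Altitude h = a − R = 20427 − 3390 = 17037 km.

h_sync ≈ 17040 km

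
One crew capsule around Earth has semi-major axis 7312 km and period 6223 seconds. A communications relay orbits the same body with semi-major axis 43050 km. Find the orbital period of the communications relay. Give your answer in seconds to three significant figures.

Kepler's third law: T² ∝ a³, so T₂ = T₁ (a₂/a₁)^(3/2).
a₂/a₁ = 5.888, (a₂/a₁)^(3/2) = 14.29.
T₂ = 6223 × 14.29 = 88900 seconds.

T₂ ≈ 88900 seconds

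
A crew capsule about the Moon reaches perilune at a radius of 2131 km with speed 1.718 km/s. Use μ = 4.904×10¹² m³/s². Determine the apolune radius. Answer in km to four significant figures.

apolune radius ≈ 3810 km

r_p = 2.131×10⁶ m.
Specific energy ε = v²/2 − μ/r = -8.255×10⁵ J/kg, so a = −μ/(2ε) = 2.970×10⁶ m.
The apsides satisfy r_p + r_a = 2a, so the apolune radius is 2a − r_p = 3.810×10⁶ m = 3809.6 km.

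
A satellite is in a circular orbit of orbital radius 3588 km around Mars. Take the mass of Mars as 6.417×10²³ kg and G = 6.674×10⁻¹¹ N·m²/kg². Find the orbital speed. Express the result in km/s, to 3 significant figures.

v ≈ 3.45 km/s

μ = GM = 6.674×10⁻¹¹ × 6.417×10²³ = 4.283×10¹³ m³/s².
r = 3588 km = 3.588×10⁶ m.
For a circular orbit v = √(μ/r) = √(4.283×10¹³ / 3.588×10⁶) = √(1.194×10⁷) = 3455 m/s.
That is 3.455 km/s.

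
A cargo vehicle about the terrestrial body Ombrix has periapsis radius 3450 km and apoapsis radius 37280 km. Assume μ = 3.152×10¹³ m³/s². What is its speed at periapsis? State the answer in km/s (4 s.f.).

Semi-major axis a = (r_p + r_a)/2 = 20365 km = 2.036×10⁷ m.
Vis-viva: v² = μ(2/r − 1/a) = 3.152×10¹³ × (5.797×10⁻⁷ − 4.910×10⁻⁸) = 1.672×10⁷ m²/s².
v = 4090 m/s = 4.090 km/s.

v ≈ 4.090 km/s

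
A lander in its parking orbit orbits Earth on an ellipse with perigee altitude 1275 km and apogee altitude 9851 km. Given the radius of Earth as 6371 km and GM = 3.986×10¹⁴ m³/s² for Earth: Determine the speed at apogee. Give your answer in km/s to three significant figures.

v ≈ 3.97 km/s

r_p = 6371 + 1275 = 7646.0 km = 7.6460×10⁶ m.
r_a = 6371 + 9851 = 16222 km = 1.6222×10⁷ m.
Semi-major axis a = (r_p + r_a)/2 = 11934 km = 1.193×10⁷ m.
Vis-viva: v² = μ(2/r − 1/a) = 3.986×10¹⁴ × (1.233×10⁻⁷ − 8.379×10⁻⁸) = 1.574×10⁷ m²/s².
v = 3968 m/s = 3.968 km/s.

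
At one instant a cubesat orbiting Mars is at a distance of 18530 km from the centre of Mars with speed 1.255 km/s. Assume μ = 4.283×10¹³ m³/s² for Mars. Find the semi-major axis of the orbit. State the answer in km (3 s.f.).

r = 1.853×10⁷ m.
Specific orbital energy ε = v²/2 − μ/r = (1255)²/2 − 4.283×10¹³/1.853×10⁷ = -1.524×10⁶ J/kg.
Since ε = −μ/(2a), a = −μ/(2ε) = 1.405×10⁷ m = 14053 km.

a ≈ 14100 km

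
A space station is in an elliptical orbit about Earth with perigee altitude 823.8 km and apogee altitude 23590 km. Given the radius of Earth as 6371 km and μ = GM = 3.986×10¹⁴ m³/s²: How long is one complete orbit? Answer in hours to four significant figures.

T ≈ 7.000 hours

r_p = 6371 + 823.8 = 7194.8 km = 7.1948×10⁶ m.
r_a = 6371 + 23590 = 29961 km = 2.9961×10⁷ m.
Semi-major axis a = (r_p + r_a)/2 = (7194.8 + 29961)/2 = 18578 km = 1.858×10⁷ m.
By Kepler's third law T = 2π√(a³/μ) = 2π × 4.011×10³ = 2.520×10⁴ s.
= 7.000 hours.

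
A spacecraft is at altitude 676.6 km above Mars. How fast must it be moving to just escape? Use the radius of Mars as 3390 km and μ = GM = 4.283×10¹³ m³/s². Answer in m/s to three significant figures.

v_esc ≈ 4590 m/s

r = 3390 + 676.6 = 4066.6 km = 4.0666×10⁶ m.
Escape speed v_esc = √(2μ/r) = √(2 × 4.283×10¹³ / 4.067×10⁶) = √(2.106×10⁷) = 4590 m/s.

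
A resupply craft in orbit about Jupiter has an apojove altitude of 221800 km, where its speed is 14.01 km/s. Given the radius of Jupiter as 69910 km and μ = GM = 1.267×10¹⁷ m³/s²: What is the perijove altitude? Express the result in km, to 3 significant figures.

r_a = 69910 + 221800 = 2.9171×10⁵ km = 2.917×10⁸ m.
Specific energy ε = v²/2 − μ/r = -3.362×10⁸ J/kg, so a = −μ/(2ε) = 1.884×10⁸ m.
The apsides satisfy r_p + r_a = 2a, so the perijove radius is 2a − r_a = 8.515×10⁷ m = 85154 km.
Perijove altitude = 85154 − 69910 = 15244 km.

perijove altitude ≈ 15200 km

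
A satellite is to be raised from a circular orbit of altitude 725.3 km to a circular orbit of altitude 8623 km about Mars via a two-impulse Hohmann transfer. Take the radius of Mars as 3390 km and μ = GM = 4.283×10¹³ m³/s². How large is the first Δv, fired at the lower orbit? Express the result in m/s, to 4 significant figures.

Δv ≈ 711.4 m/s

r₁ = 3390 + 725.3 = 4115.3 km = 4.1153×10⁶ m.
r₂ = 3390 + 8623 = 12013 km = 1.2013×10⁷ m.
Transfer ellipse a_t = (r₁ + r₂)/2 = 8.064×10⁶ m.
At r₁: circular v_c1 = √(μ/r₁) = 3226 m/s; transfer-periapsis v_p = √[μ(2/r₁ − 1/a_t)] = 3937 m/s.
Δv₁ = v_p − v_c1 = 711.4 m/s.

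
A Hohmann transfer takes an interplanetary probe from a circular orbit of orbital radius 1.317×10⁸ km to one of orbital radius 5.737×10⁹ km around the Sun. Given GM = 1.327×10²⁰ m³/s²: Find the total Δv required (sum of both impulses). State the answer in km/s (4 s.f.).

r₁ = 1.317×10⁸ km = 1.317×10¹¹ m.
r₂ = 5.737×10⁹ km = 5.737×10¹² m.
Transfer ellipse a_t = (r₁ + r₂)/2 = 2.934×10¹² m.
At r₁: circular v_c1 = √(μ/r₁) = 31740 m/s; transfer-perihelion v_p = √[μ(2/r₁ − 1/a_t)] = 44380 m/s.
Δv₁ = v_p − v_c1 = 12640 m/s.
At r₂: circular v_c2 = √(μ/r₂) = 4809 m/s; transfer-aphelion v_a = √[μ(2/r₂ − 1/a_t)] = 1019 m/s.
Δv₂ = v_c2 − v_a = 3791 m/s.
Total Δv = Δv₁ + Δv₂ = 16430 m/s = 16.43 km/s.

Δv_total ≈ 16.43 km/s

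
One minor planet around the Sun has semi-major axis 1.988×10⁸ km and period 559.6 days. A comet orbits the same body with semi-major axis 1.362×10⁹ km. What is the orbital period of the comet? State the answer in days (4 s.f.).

T₂ ≈ 10040 days

Kepler's third law: T² ∝ a³, so T₂ = T₁ (a₂/a₁)^(3/2).
a₂/a₁ = 6.851, (a₂/a₁)^(3/2) = 17.93.
T₂ = 559.6 × 17.93 = 10040 days.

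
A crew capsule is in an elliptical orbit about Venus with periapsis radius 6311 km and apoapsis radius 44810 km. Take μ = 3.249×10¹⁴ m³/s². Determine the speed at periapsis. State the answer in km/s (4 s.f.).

Semi-major axis a = (r_p + r_a)/2 = 25560 km = 2.556×10⁷ m.
Vis-viva: v² = μ(2/r − 1/a) = 3.249×10¹⁴ × (3.169×10⁻⁷ − 3.912×10⁻⁸) = 9.025×10⁷ m²/s².
v = 9500 m/s = 9.500 km/s.

v ≈ 9.500 km/s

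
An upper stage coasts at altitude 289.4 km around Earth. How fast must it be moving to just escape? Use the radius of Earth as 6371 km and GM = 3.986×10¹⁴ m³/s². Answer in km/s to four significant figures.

r = 6371 + 289.4 = 6660.4 km = 6.6604×10⁶ m.
Escape speed v_esc = √(2μ/r) = √(2 × 3.986×10¹⁴ / 6.660×10⁶) = √(1.197×10⁸) = 10940 m/s.
= 10.94 km/s.

v_esc ≈ 10.94 km/s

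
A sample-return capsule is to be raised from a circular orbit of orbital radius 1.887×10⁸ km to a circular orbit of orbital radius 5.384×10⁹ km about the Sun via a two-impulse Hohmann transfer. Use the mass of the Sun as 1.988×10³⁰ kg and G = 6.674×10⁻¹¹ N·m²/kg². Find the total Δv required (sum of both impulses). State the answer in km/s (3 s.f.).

Δv_total ≈ 14.0 km/s

μ = GM = 6.674×10⁻¹¹ × 1.988×10³⁰ = 1.327×10²⁰ m³/s².
r₁ = 1.887×10⁸ km = 1.887×10¹¹ m.
r₂ = 5.384×10⁹ km = 5.384×10¹² m.
Transfer ellipse a_t = (r₁ + r₂)/2 = 2.786×10¹² m.
At r₁: circular v_c1 = √(μ/r₁) = 26520 m/s; transfer-perihelion v_p = √[μ(2/r₁ − 1/a_t)] = 36860 m/s.
Δv₁ = v_p − v_c1 = 10340 m/s.
At r₂: circular v_c2 = √(μ/r₂) = 4964 m/s; transfer-aphelion v_a = √[μ(2/r₂ − 1/a_t)] = 1292 m/s.
Δv₂ = v_c2 − v_a = 3672 m/s.
Total Δv = Δv₁ + Δv₂ = 14020 m/s = 14.02 km/s.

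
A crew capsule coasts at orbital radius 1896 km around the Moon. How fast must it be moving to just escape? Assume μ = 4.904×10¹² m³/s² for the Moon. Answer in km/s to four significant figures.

v_esc ≈ 2.274 km/s

r = 1896 km = 1.896×10⁶ m.
Escape speed v_esc = √(2μ/r) = √(2 × 4.904×10¹² / 1.896×10⁶) = √(5.173×10⁶) = 2274 m/s.
= 2.274 km/s.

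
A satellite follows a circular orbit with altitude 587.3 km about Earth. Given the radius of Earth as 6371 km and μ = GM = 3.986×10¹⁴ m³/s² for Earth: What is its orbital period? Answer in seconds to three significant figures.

r = 6371 + 587.3 = 6958.3 km = 6.9583×10⁶ m.
Kepler's third law: T = 2π√(r³/μ) = 2π√((6.958×10⁶)³ / 3.986×10¹⁴).
r³/μ = 8.452×10⁵ s², so T = 2π × 9.194×10² = 5.777×10³ s.

T ≈ 5780 seconds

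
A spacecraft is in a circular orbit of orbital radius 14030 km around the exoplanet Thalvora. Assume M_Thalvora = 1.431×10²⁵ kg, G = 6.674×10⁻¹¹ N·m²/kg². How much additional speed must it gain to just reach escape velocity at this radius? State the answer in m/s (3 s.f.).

μ = GM = 6.674×10⁻¹¹ × 1.431×10²⁵ = 9.550×10¹⁴ m³/s².
r = 14030 km = 1.403×10⁷ m.
Circular speed v_c = √(μ/r) = 8251 m/s.
Escape speed v_esc = √(2μ/r) = √2 × v_c = 11670 m/s.
Δv = v_esc − v_c = 3417 m/s.

Δv ≈ 3420 m/s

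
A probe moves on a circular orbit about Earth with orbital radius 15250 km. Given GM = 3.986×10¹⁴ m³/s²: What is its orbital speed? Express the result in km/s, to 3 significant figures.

r = 15250 km = 1.525×10⁷ m.
For a circular orbit v = √(μ/r) = √(3.986×10¹⁴ / 1.525×10⁷) = √(2.614×10⁷) = 5113 m/s.
That is 5.113 km/s.

v ≈ 5.11 km/s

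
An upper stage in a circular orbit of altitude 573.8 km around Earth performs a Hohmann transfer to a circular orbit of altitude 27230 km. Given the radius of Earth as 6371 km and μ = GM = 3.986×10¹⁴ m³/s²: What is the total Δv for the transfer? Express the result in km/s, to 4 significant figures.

Δv_total ≈ 3.606 km/s

r₁ = 6371 + 573.8 = 6944.8 km = 6.9448×10⁶ m.
r₂ = 6371 + 27230 = 33601 km = 3.3601×10⁷ m.
Transfer ellipse a_t = (r₁ + r₂)/2 = 2.027×10⁷ m.
At r₁: circular v_c1 = √(μ/r₁) = 7576 m/s; transfer-perigee v_p = √[μ(2/r₁ − 1/a_t)] = 9753 m/s.
Δv₁ = v_p − v_c1 = 2177 m/s.
At r₂: circular v_c2 = √(μ/r₂) = 3444 m/s; transfer-apogee v_a = √[μ(2/r₂ − 1/a_t)] = 2016 m/s.
Δv₂ = v_c2 − v_a = 1428 m/s.
Total Δv = Δv₁ + Δv₂ = 3606 m/s = 3.606 km/s.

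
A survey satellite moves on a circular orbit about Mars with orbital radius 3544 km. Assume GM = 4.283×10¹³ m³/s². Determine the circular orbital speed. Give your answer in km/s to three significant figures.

r = 3544 km = 3.544×10⁶ m.
For a circular orbit v = √(μ/r) = √(4.283×10¹³ / 3.544×10⁶) = √(1.209×10⁷) = 3476 m/s.
That is 3.476 km/s.

v ≈ 3.48 km/s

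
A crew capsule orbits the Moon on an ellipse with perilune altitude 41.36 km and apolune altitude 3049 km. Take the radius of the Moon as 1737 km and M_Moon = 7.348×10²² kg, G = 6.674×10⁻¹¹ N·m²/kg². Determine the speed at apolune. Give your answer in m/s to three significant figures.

μ = GM = 6.674×10⁻¹¹ × 7.348×10²² = 4.904×10¹² m³/s².
r_p = 1737 + 41.36 = 1778.4 km = 1.7784×10⁶ m.
r_a = 1737 + 3049 = 4786.0 km = 4.7860×10⁶ m.
Semi-major axis a = (r_p + r_a)/2 = 3282.2 km = 3.282×10⁶ m.
Vis-viva: v² = μ(2/r − 1/a) = 4.904×10¹² × (4.179×10⁻⁷ − 3.047×10⁻⁷) = 5.552×10⁵ m²/s².
v = 745.1 m/s.

v ≈ 745 m/s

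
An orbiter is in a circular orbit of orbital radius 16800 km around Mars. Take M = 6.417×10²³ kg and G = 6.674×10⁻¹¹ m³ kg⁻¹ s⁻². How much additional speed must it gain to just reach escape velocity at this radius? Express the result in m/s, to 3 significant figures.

Δv ≈ 661 m/s

μ = GM = 6.674×10⁻¹¹ × 6.417×10²³ = 4.283×10¹³ m³/s².
r = 16800 km = 1.680×10⁷ m.
Circular speed v_c = √(μ/r) = 1597 m/s.
Escape speed v_esc = √(2μ/r) = √2 × v_c = 2258 m/s.
Δv = v_esc − v_c = 661.3 m/s.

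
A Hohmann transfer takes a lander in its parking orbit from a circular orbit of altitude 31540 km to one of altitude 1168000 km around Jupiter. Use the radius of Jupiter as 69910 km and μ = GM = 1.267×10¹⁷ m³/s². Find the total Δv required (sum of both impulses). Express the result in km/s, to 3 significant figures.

Δv_total ≈ 18.9 km/s

r₁ = 69910 + 31540 = 101450 km = 1.0145×10⁸ m.
r₂ = 69910 + 1168000 = 1237900 km = 1.2379×10⁹ m.
Transfer ellipse a_t = (r₁ + r₂)/2 = 6.697×10⁸ m.
At r₁: circular v_c1 = √(μ/r₁) = 35340 m/s; transfer-perijove v_p = √[μ(2/r₁ − 1/a_t)] = 48050 m/s.
Δv₁ = v_p − v_c1 = 12710 m/s.
At r₂: circular v_c2 = √(μ/r₂) = 10120 m/s; transfer-apojove v_a = √[μ(2/r₂ − 1/a_t)] = 3938 m/s.
Δv₂ = v_c2 − v_a = 6179 m/s.
Total Δv = Δv₁ + Δv₂ = 18890 m/s = 18.89 km/s.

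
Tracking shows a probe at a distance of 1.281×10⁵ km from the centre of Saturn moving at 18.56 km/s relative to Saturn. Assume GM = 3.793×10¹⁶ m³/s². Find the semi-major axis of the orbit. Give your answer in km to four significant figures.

a ≈ 1.531×10⁵ km

r = 1.281×10⁸ m.
Specific orbital energy ε = v²/2 − μ/r = (18560)²/2 − 3.793×10¹⁶/1.281×10⁸ = -1.239×10⁸ J/kg.
Since ε = −μ/(2a), a = −μ/(2ε) = 1.531×10⁸ m = 1.5312×10⁵ km.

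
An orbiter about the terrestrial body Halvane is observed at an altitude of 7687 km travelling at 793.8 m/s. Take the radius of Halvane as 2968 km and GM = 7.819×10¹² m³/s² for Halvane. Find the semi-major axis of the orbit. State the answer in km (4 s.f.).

r = 2968 + 7687 = 10655 km = 1.066×10⁷ m.
Specific orbital energy ε = v²/2 − μ/r = (793.8)²/2 − 7.819×10¹²/1.066×10⁷ = -4.188×10⁵ J/kg.
Since ε = −μ/(2a), a = −μ/(2ε) = 9.336×10⁶ m = 9335.6 km.

a ≈ 9336 km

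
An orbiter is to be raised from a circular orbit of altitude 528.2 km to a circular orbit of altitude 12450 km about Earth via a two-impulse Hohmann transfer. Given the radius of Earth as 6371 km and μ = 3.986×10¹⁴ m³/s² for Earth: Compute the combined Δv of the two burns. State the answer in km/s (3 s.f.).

r₁ = 6371 + 528.2 = 6899.2 km = 6.8992×10⁶ m.
r₂ = 6371 + 12450 = 18821 km = 1.8821×10⁷ m.
Transfer ellipse a_t = (r₁ + r₂)/2 = 1.286×10⁷ m.
At r₁: circular v_c1 = √(μ/r₁) = 7601 m/s; transfer-perigee v_p = √[μ(2/r₁ − 1/a_t)] = 9195 m/s.
Δv₁ = v_p − v_c1 = 1594 m/s.
At r₂: circular v_c2 = √(μ/r₂) = 4602 m/s; transfer-apogee v_a = √[μ(2/r₂ − 1/a_t)] = 3371 m/s.
Δv₂ = v_c2 − v_a = 1231 m/s.
Total Δv = Δv₁ + Δv₂ = 2826 m/s = 2.826 km/s.

Δv_total ≈ 2.83 km/s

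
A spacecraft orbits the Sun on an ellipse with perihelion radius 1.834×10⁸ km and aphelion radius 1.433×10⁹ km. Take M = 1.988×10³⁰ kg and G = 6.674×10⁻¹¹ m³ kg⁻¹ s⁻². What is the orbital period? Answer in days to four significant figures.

μ = GM = 6.674×10⁻¹¹ × 1.988×10³⁰ = 1.327×10²⁰ m³/s².
Semi-major axis a = (r_p + r_a)/2 = (1.8340×10⁸ + 1.4330×10⁹)/2 = 8.0820×10⁸ km = 8.082×10¹¹ m.
By Kepler's third law T = 2π√(a³/μ) = 2π × 6.308×10⁷ = 3.963×10⁸ s.
= 4587 days.

T ≈ 4587 days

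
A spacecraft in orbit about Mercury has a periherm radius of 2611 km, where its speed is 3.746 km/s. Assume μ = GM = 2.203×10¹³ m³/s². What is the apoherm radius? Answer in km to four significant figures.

apoherm radius ≈ 12890 km

r_p = 2.611×10⁶ m.
Specific energy ε = v²/2 − μ/r = -1.421×10⁶ J/kg, so a = −μ/(2ε) = 7.751×10⁶ m.
The apsides satisfy r_p + r_a = 2a, so the apoherm radius is 2a − r_p = 1.289×10⁷ m = 12891 km.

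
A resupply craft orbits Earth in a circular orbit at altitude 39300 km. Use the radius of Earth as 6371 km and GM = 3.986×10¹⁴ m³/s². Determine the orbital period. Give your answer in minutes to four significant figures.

T ≈ 1619 minutes

r = 6371 + 39300 = 45671 km = 4.5671×10⁷ m.
Kepler's third law: T = 2π√(r³/μ) = 2π√((4.567×10⁷)³ / 3.986×10¹⁴).
r³/μ = 2.390×10⁸ s², so T = 2π × 1.546×10⁴ = 9.713×10⁴ s.
Converting: 9.713×10⁴ s ÷ 60.00 = 1619 minutes.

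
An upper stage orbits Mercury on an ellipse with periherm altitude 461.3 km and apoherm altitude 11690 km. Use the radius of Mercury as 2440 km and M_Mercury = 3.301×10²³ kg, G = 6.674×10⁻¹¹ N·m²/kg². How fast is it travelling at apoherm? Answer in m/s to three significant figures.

μ = GM = 6.674×10⁻¹¹ × 3.301×10²³ = 2.203×10¹³ m³/s².
r_p = 2440 + 461.3 = 2901.3 km = 2.9013×10⁶ m.
r_a = 2440 + 11690 = 14130 km = 1.4130×10⁷ m.
Semi-major axis a = (r_p + r_a)/2 = 8515.6 km = 8.516×10⁶ m.
Vis-viva: v² = μ(2/r − 1/a) = 2.203×10¹³ × (1.415×10⁻⁷ − 1.174×10⁻⁷) = 5.312×10⁵ m²/s².
v = 728.8 m/s.

v ≈ 729 m/s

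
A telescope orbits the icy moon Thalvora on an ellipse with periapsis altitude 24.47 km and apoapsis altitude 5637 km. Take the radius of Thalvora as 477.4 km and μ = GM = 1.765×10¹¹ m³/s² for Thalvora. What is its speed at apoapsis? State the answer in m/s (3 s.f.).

v ≈ 66.2 m/s

r_p = 477.4 + 24.47 = 501.87 km = 5.0187×10⁵ m.
r_a = 477.4 + 5637 = 6114.4 km = 6.1144×10⁶ m.
Semi-major axis a = (r_p + r_a)/2 = 3308.1 km = 3.308×10⁶ m.
Vis-viva: v² = μ(2/r − 1/a) = 1.765×10¹¹ × (3.271×10⁻⁷ − 3.023×10⁻⁷) = 4.379×10³ m²/s².
v = 66.18 m/s.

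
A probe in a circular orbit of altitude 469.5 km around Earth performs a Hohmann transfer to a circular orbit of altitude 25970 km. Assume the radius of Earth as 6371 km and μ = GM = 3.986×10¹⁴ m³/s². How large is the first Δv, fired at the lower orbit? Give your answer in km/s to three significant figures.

r₁ = 6371 + 469.5 = 6840.5 km = 6.8405×10⁶ m.
r₂ = 6371 + 25970 = 32341 km = 3.2341×10⁷ m.
Transfer ellipse a_t = (r₁ + r₂)/2 = 1.959×10⁷ m.
At r₁: circular v_c1 = √(μ/r₁) = 7634 m/s; transfer-perigee v_p = √[μ(2/r₁ − 1/a_t)] = 9808 m/s.
Δv₁ = v_p − v_c1 = 2174 m/s.
= 2.174 km/s.

Δv ≈ 2.17 km/s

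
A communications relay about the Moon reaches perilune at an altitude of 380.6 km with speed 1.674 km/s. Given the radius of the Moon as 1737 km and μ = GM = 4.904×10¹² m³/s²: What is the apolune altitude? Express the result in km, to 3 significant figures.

r_p = 1737 + 380.6 = 2117.6 km = 2.118×10⁶ m.
Specific energy ε = v²/2 − μ/r = -9.147×10⁵ J/kg, so a = −μ/(2ε) = 2.681×10⁶ m.
The apsides satisfy r_p + r_a = 2a, so the apolune radius is 2a − r_p = 3.244×10⁶ m = 3243.8 km.
Apolune altitude = 3243.8 − 1737 = 1506.8 km.

apolune altitude ≈ 1510 km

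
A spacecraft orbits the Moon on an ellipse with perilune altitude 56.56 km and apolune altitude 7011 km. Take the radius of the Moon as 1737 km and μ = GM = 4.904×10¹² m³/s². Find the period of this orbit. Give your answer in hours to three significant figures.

T ≈ 9.54 hours

r_p = 1737 + 56.56 = 1793.6 km = 1.7936×10⁶ m.
r_a = 1737 + 7011 = 8748.0 km = 8.7480×10⁶ m.
Semi-major axis a = (r_p + r_a)/2 = (1793.6 + 8748.0)/2 = 5270.8 km = 5.271×10⁶ m.
By Kepler's third law T = 2π√(a³/μ) = 2π × 5.464×10³ = 3.433×10⁴ s.
= 9.537 hours.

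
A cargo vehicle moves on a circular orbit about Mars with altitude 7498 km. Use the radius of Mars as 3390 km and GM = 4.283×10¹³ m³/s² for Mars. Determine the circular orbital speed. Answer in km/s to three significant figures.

v ≈ 1.98 km/s

r = 3390 + 7498 = 10888 km = 1.0888×10⁷ m.
For a circular orbit v = √(μ/r) = √(4.283×10¹³ / 1.089×10⁷) = √(3.934×10⁶) = 1983 m/s.
That is 1.983 km/s.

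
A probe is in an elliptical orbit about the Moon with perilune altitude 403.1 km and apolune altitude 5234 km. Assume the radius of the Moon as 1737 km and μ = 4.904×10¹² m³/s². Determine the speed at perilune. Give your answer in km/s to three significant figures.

v ≈ 1.87 km/s

r_p = 1737 + 403.1 = 2140.1 km = 2.1401×10⁶ m.
r_a = 1737 + 5234 = 6971.0 km = 6.9710×10⁶ m.
Semi-major axis a = (r_p + r_a)/2 = 4555.6 km = 4.556×10⁶ m.
Vis-viva: v² = μ(2/r − 1/a) = 4.904×10¹² × (9.345×10⁻⁷ − 2.195×10⁻⁷) = 3.506×10⁶ m²/s².
v = 1873 m/s = 1.873 km/s.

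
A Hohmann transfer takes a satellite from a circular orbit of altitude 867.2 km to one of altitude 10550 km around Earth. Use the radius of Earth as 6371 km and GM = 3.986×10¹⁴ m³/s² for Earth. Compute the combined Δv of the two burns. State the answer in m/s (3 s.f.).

Δv_total ≈ 2460 m/s

r₁ = 6371 + 867.2 = 7238.2 km = 7.2382×10⁶ m.
r₂ = 6371 + 10550 = 16921 km = 1.6921×10⁷ m.
Transfer ellipse a_t = (r₁ + r₂)/2 = 1.208×10⁷ m.
At r₁: circular v_c1 = √(μ/r₁) = 7421 m/s; transfer-perigee v_p = √[μ(2/r₁ − 1/a_t)] = 8783 m/s.
Δv₁ = v_p − v_c1 = 1362 m/s.
At r₂: circular v_c2 = √(μ/r₂) = 4854 m/s; transfer-apogee v_a = √[μ(2/r₂ − 1/a_t)] = 3757 m/s.
Δv₂ = v_c2 − v_a = 1096 m/s.
Total Δv = Δv₁ + Δv₂ = 2459 m/s.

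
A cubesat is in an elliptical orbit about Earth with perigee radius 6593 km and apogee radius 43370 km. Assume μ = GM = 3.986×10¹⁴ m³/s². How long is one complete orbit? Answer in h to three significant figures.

Semi-major axis a = (r_p + r_a)/2 = (6593.0 + 43370)/2 = 24982 km = 2.498×10⁷ m.
By Kepler's third law T = 2π√(a³/μ) = 2π × 6.254×10³ = 3.930×10⁴ s.
= 10.92 h.

T ≈ 10.9 h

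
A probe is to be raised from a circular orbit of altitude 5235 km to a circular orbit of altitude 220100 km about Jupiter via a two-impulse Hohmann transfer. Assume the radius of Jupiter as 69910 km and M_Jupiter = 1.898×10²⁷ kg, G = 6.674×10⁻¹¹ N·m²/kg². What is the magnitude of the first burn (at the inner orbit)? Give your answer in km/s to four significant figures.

μ = GM = 6.674×10⁻¹¹ × 1.898×10²⁷ = 1.267×10¹⁷ m³/s².
r₁ = 69910 + 5235 = 75145 km = 7.5145×10⁷ m.
r₂ = 69910 + 220100 = 290010 km = 2.9001×10⁸ m.
Transfer ellipse a_t = (r₁ + r₂)/2 = 1.826×10⁸ m.
At r₁: circular v_c1 = √(μ/r₁) = 41060 m/s; transfer-perijove v_p = √[μ(2/r₁ − 1/a_t)] = 51750 m/s.
Δv₁ = v_p − v_c1 = 10690 m/s.
= 10.69 km/s.

Δv ≈ 10.69 km/s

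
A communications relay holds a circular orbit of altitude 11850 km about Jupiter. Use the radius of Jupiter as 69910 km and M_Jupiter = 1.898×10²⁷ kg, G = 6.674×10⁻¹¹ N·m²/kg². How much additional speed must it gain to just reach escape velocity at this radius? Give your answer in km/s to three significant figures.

Δv ≈ 16.3 km/s

μ = GM = 6.674×10⁻¹¹ × 1.898×10²⁷ = 1.267×10¹⁷ m³/s².
r = 69910 + 11850 = 81760 km = 8.1760×10⁷ m.
Circular speed v_c = √(μ/r) = 39360 m/s.
Escape speed v_esc = √(2μ/r) = √2 × v_c = 55670 m/s.
Δv = v_esc − v_c = 16300 m/s = 16.30 km/s.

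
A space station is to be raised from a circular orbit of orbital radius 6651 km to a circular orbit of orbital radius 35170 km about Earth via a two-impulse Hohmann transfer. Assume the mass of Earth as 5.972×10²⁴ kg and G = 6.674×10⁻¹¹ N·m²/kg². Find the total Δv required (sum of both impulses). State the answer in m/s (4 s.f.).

μ = GM = 6.674×10⁻¹¹ × 5.972×10²⁴ = 3.986×10¹⁴ m³/s².
r₁ = 6651 km = 6.651×10⁶ m.
r₂ = 35170 km = 3.517×10⁷ m.
Transfer ellipse a_t = (r₁ + r₂)/2 = 2.091×10⁷ m.
At r₁: circular v_c1 = √(μ/r₁) = 7741 m/s; transfer-perigee v_p = √[μ(2/r₁ − 1/a_t)] = 10040 m/s.
Δv₁ = v_p − v_c1 = 2298 m/s.
At r₂: circular v_c2 = √(μ/r₂) = 3366 m/s; transfer-apogee v_a = √[μ(2/r₂ − 1/a_t)] = 1899 m/s.
Δv₂ = v_c2 − v_a = 1468 m/s.
Total Δv = Δv₁ + Δv₂ = 3766 m/s.

Δv_total ≈ 3766 m/s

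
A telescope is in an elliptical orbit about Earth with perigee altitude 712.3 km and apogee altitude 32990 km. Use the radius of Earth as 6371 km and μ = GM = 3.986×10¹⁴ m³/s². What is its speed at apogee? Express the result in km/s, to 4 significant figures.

r_p = 6371 + 712.3 = 7083.3 km = 7.0833×10⁶ m.
r_a = 6371 + 32990 = 39361 km = 3.9361×10⁷ m.
Semi-major axis a = (r_p + r_a)/2 = 23222 km = 2.322×10⁷ m.
Vis-viva: v² = μ(2/r − 1/a) = 3.986×10¹⁴ × (5.081×10⁻⁸ − 4.306×10⁻⁸) = 3.089×10⁶ m²/s².
v = 1758 m/s = 1.758 km/s.

v ≈ 1.758 km/s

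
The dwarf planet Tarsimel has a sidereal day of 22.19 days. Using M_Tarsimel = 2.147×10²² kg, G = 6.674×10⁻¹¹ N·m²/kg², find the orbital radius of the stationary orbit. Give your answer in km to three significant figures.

r_sync ≈ 51100 km

μ = GM = 6.674×10⁻¹¹ × 2.147×10²² = 1.433×10¹² m³/s².
T = 22.19 days = 1.917×10⁶ s.
A synchronous orbit has period T, so by Kepler's third law a = (μT²/4π²)^(1/3).
μT²/4π² = 1.433×10¹² × (1.917×10⁶)² / 39.48 = 1.334×10²³ m³.
a = 5.110×10⁷ m = 51098 km.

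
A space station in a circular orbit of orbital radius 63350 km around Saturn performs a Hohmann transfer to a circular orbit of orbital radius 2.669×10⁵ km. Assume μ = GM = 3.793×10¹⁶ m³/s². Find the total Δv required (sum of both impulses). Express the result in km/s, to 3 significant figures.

r₁ = 63350 km = 6.335×10⁷ m.
r₂ = 2.669×10⁵ km = 2.669×10⁸ m.
Transfer ellipse a_t = (r₁ + r₂)/2 = 1.651×10⁸ m.
At r₁: circular v_c1 = √(μ/r₁) = 24470 m/s; transfer-perikrone v_p = √[μ(2/r₁ − 1/a_t)] = 31110 m/s.
Δv₁ = v_p − v_c1 = 6640 m/s.
At r₂: circular v_c2 = √(μ/r₂) = 11920 m/s; transfer-apokrone v_a = √[μ(2/r₂ − 1/a_t)] = 7384 m/s.
Δv₂ = v_c2 − v_a = 4537 m/s.
Total Δv = Δv₁ + Δv₂ = 11180 m/s = 11.18 km/s.

Δv_total ≈ 11.2 km/s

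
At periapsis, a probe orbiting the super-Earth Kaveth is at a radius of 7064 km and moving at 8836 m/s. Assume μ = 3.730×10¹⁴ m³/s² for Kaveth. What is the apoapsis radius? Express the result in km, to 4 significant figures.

apoapsis radius ≈ 20030 km

r_p = 7.064×10⁶ m.
Specific energy ε = v²/2 − μ/r = -1.377×10⁷ J/kg, so a = −μ/(2ε) = 1.355×10⁷ m.
The apsides satisfy r_p + r_a = 2a, so the apoapsis radius is 2a − r_p = 2.003×10⁷ m = 20033 km.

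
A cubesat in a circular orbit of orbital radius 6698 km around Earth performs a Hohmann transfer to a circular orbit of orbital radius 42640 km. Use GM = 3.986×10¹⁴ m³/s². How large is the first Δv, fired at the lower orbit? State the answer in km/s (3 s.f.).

Δv ≈ 2.43 km/s

r₁ = 6698 km = 6.698×10⁶ m.
r₂ = 42640 km = 4.264×10⁷ m.
Transfer ellipse a_t = (r₁ + r₂)/2 = 2.467×10⁷ m.
At r₁: circular v_c1 = √(μ/r₁) = 7714 m/s; transfer-perigee v_p = √[μ(2/r₁ − 1/a_t)] = 10140 m/s.
Δv₁ = v_p − v_c1 = 2428 m/s.
= 2.428 km/s.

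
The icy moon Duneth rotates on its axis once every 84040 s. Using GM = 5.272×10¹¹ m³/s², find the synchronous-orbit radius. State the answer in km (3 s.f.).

r_sync ≈ 4550 km

A synchronous orbit has period T, so by Kepler's third law a = (μT²/4π²)^(1/3).
μT²/4π² = 5.272×10¹¹ × (8.404×10⁴)² / 39.48 = 9.432×10¹⁹ m³.
a = 4.552×10⁶ m = 4551.9 km.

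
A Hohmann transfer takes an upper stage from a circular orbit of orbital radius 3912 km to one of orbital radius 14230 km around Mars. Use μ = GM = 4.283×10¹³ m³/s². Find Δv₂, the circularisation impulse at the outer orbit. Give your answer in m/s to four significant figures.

r₁ = 3912 km = 3.912×10⁶ m.
r₂ = 14230 km = 1.423×10⁷ m.
Transfer ellipse a_t = (r₁ + r₂)/2 = 9.071×10⁶ m.
At r₁: circular v_c1 = √(μ/r₁) = 3309 m/s; transfer-periapsis v_p = √[μ(2/r₁ − 1/a_t)] = 4144 m/s.
At r₂: circular v_c2 = √(μ/r₂) = 1735 m/s; transfer-apoapsis v_a = √[μ(2/r₂ − 1/a_t)] = 1139 m/s.
Δv₂ = v_c2 − v_a = 595.6 m/s.

Δv ≈ 595.6 m/s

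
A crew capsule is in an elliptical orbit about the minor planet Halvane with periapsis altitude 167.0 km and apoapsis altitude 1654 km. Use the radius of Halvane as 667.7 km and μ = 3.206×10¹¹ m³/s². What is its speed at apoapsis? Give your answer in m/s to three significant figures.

v ≈ 270 m/s

r_p = 667.7 + 167.0 = 834.70 km = 8.3470×10⁵ m.
r_a = 667.7 + 1654 = 2321.7 km = 2.3217×10⁶ m.
Semi-major axis a = (r_p + r_a)/2 = 1578.2 km = 1.578×10⁶ m.
Vis-viva: v² = μ(2/r − 1/a) = 3.206×10¹¹ × (8.614×10⁻⁷ − 6.336×10⁻⁷) = 7.303×10⁴ m²/s².
v = 270.2 m/s.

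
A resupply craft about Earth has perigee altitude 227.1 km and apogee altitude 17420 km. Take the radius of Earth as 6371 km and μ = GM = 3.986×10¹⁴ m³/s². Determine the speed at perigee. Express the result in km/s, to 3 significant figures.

v ≈ 9.73 km/s

r_p = 6371 + 227.1 = 6598.1 km = 6.5981×10⁶ m.
r_a = 6371 + 17420 = 23791 km = 2.3791×10⁷ m.
Semi-major axis a = (r_p + r_a)/2 = 15195 km = 1.519×10⁷ m.
Vis-viva: v² = μ(2/r − 1/a) = 3.986×10¹⁴ × (3.031×10⁻⁷ − 6.581×10⁻⁸) = 9.459×10⁷ m²/s².
v = 9726 m/s = 9.726 km/s.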